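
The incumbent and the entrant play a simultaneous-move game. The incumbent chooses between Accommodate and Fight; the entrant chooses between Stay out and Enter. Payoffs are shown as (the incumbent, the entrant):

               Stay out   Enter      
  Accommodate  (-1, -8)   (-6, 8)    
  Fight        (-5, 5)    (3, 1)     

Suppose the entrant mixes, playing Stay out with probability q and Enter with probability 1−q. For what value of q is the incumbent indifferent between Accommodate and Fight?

For the incumbent to be willing to mix, the incumbent must be indifferent between Accommodate and Fight, which pins down the entrant's mix.
  the incumbent's payoff to Accommodate: q·(-1) + (1−q)·(-6) = 5q - 6
  the incumbent's payoff to Fight: q·(-5) + (1−q)·3 = -8q + 3
  5q - 6 = -8q + 3  ⇒  13q = 9  ⇒  q = 9/13.

q = 9/13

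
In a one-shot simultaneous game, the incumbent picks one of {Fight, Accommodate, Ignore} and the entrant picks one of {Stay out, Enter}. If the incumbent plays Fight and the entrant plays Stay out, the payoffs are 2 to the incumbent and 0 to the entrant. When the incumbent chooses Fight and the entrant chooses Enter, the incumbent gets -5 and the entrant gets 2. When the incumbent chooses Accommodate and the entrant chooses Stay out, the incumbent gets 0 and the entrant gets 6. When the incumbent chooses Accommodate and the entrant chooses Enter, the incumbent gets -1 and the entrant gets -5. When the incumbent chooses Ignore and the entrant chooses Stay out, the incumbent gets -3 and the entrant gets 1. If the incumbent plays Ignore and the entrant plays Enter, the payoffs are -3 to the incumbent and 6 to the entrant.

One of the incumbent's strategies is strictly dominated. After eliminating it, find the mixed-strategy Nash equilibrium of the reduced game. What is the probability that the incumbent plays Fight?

p = 11/13

The incumbent's strategy Ignore is strictly dominated by Accommodate: 0 > -3 and -1 > -3. Eliminate Ignore.
In a mixed equilibrium the entrant is indifferent between Stay out and Enter; this condition fixes p.
  the entrant's expected payoff from Stay out: p·0 + (1−p)·6 = -6p + 6
  the entrant's expected payoff from Enter: p·2 + (1−p)·(-5) = 7p - 5
  -6p + 6 = 7p - 5  ⇒  -13p = -11  ⇒  p = 11/13.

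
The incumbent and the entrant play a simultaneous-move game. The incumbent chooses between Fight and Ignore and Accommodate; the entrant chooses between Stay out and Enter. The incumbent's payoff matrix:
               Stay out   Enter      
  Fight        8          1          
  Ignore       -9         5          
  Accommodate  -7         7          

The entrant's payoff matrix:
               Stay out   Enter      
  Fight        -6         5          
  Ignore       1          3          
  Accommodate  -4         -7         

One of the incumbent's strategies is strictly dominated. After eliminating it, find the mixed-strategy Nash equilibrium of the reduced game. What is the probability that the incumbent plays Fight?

p = 3/14

The incumbent's strategy Ignore is strictly dominated by Accommodate: -7 > -9 and 7 > 5. Eliminate Ignore.
In a mixed equilibrium the entrant is indifferent between Stay out and Enter; this condition fixes p.
  the entrant's payoff from Stay out: p·(-6) + (1−p)·(-4) = -2p - 4
  the entrant's payoff from Enter: p·5 + (1−p)·(-7) = 12p - 7
  -2p - 4 = 12p - 7  ⇒  -14p = -3  ⇒  p = 3/14.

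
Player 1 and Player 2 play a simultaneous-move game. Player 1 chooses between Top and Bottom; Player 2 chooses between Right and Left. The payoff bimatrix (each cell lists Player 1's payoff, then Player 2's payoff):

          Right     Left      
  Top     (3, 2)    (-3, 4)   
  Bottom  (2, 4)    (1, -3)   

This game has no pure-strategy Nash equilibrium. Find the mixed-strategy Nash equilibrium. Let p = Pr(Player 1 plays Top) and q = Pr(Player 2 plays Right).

Player 1's mix must leave Player 2 indifferent between Right and Left.
  Player 2's payoff to Right: p·2 + (1−p)·4 = -2p + 4
  Player 2's payoff to Left: p·4 + (1−p)·(-3) = 7p - 3
  -2p + 4 = 7p - 3  ⇒  -9p = -7  ⇒  p = 7/9.
Player 1's indifference between Top and Bottom determines Player 2's mixing probability q:
  Player 1's payoff from Top: q·3 + (1−q)·(-3) = 6q - 3
  Player 1's payoff from Bottom: q·2 + (1−q)·1 = q + 1
  6q - 3 = q + 1  ⇒  5q = 4  ⇒  q = 4/5.

p = 7/9, q = 4/5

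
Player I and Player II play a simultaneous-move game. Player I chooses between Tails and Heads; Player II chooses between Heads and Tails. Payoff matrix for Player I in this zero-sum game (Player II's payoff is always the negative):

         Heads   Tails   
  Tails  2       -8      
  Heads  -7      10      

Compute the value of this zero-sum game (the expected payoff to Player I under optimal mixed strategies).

Player II's mix must leave Player I indifferent between Tails and Heads.
  Player I's payoff from Tails: q·2 + (1−q)·(-8) = 10q - 8
  Player I's payoff from Heads: q·(-7) + (1−q)·10 = -17q + 10
  10q - 8 = -17q + 10  ⇒  27q = 18  ⇒  q = 2/3.
The value is Player I's expected payoff against this mix (using Tails): (2/3)·2 + (1/3)·(-8) = -4/3.

v = -4/3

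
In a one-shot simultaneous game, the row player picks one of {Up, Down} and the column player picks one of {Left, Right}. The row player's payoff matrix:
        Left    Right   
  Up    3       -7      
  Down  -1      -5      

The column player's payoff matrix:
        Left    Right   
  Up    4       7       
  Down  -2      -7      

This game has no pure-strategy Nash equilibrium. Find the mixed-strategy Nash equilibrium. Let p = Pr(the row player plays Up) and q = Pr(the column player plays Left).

In a mixed equilibrium the column player is indifferent between Left and Right; this condition fixes p.
  the column player's payoff to Left: p·4 + (1−p)·(-2) = 6p - 2
  the column player's payoff to Right: p·7 + (1−p)·(-7) = 14p - 7
  6p - 2 = 14p - 7  ⇒  -8p = -5  ⇒  p = 5/8.
For the row player to be willing to mix, the row player must be indifferent between Up and Down, which pins down the column player's mix.
  the row player's expected payoff from Up: q·3 + (1−q)·(-7) = 10q - 7
  the row player's expected payoff from Down: q·(-1) + (1−q)·(-5) = 4q - 5
  10q - 7 = 4q - 5  ⇒  6q = 2  ⇒  q = 1/3.

p = 5/8, q = 1/3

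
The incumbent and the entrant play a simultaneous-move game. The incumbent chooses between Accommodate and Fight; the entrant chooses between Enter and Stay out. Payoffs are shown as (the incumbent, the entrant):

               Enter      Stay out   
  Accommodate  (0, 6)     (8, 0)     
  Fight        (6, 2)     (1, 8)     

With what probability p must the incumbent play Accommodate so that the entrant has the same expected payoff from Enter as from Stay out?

p = 1/2

In a mixed equilibrium the entrant is indifferent between Enter and Stay out; this condition fixes p.
  the entrant's payoff from Enter: p·6 + (1−p)·2 = 4p + 2
  the entrant's payoff from Stay out: p·0 + (1−p)·8 = -8p + 8
  4p + 2 = -8p + 8  ⇒  12p = 6  ⇒  p = 1/2.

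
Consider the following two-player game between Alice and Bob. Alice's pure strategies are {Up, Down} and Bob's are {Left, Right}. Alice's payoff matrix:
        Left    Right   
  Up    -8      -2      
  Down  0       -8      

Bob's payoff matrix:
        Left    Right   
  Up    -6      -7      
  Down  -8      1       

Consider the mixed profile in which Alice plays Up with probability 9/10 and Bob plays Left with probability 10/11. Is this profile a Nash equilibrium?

Given Bob's mix q = 10/11, Alice's payoff from Up is -82/11 but from Down is -8/11. Alice strictly prefers Down, so Alice would not mix.
So the proposed profile is not a Nash equilibrium.

No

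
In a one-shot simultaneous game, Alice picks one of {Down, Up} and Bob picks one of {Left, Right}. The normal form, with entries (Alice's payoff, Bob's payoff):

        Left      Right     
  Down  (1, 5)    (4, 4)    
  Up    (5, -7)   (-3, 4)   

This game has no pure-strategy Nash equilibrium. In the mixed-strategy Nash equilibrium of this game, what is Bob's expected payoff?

4

In a mixed equilibrium Bob is indifferent between Left and Right; this condition fixes p.
  Bob's payoff to Left: p·5 + (1−p)·(-7) = 12p - 7
  Bob's payoff to Right: p·4 + (1−p)·4 = 4
  12p - 7 = 4  ⇒  12p = 11  ⇒  p = 11/12.
At equilibrium Bob is indifferent across columns, so Bob's payoff equals the payoff from Left: (11/12)·5 + (1/12)·(-7) = 4.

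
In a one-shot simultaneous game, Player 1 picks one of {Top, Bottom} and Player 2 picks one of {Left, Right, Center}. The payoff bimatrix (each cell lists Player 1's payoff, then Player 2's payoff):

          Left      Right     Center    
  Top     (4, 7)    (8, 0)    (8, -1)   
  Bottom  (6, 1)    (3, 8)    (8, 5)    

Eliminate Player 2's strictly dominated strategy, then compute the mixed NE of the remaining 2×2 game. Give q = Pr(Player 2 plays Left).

q = 5/7

Player 2's strategy Center is strictly dominated by Right: 0 > -1 and 8 > 5. Eliminate Center.
Player 1's indifference between Top and Bottom determines Player 2's mixing probability q:
  Player 1's expected payoff from Top: q·4 + (1−q)·8 = -4q + 8
  Player 1's expected payoff from Bottom: q·6 + (1−q)·3 = 3q + 3
  -4q + 8 = 3q + 3  ⇒  -7q = -5  ⇒  q = 5/7.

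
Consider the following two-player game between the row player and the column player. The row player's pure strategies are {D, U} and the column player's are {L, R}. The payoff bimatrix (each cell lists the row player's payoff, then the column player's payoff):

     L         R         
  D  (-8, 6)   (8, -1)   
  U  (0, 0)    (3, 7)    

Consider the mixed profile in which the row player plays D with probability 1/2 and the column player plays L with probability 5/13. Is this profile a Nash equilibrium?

Check the column player's indifference given the row player's mix p = 1/2:
  payoff from L = 3; payoff from R = 3 — equal.
Check the row player's indifference given the column player's mix q = 5/13:
  payoff from D = 24/13; payoff from U = 24/13 — equal.
Both players are indifferent, so neither can profitably deviate.

Yes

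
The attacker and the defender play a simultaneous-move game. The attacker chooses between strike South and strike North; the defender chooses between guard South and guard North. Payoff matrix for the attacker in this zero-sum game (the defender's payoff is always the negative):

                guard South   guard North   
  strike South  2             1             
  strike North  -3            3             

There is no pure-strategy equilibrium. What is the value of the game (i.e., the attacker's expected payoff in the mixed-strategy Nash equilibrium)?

v = 9/7

The defender's mix must leave the attacker indifferent between strike South and strike North.
  the attacker's payoff from strike South: q·2 + (1−q)·1 = q + 1
  the attacker's payoff from strike North: q·(-3) + (1−q)·3 = -6q + 3
  q + 1 = -6q + 3  ⇒  7q = 2  ⇒  q = 2/7.
The value is the attacker's expected payoff against this mix (using strike South): (2/7)·2 + (5/7)·1 = 9/7.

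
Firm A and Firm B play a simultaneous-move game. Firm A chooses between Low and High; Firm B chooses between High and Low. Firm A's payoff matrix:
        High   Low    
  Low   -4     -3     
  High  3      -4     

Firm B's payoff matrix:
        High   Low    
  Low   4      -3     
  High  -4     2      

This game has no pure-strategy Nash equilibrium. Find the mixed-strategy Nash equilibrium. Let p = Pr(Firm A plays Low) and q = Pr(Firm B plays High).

p = 6/13, q = 1/8

Set Firm B's expected payoff from High equal to that from Low:
  Firm B's expected payoff from High: p·4 + (1−p)·(-4) = 8p - 4
  Firm B's expected payoff from Low: p·(-3) + (1−p)·2 = -5p + 2
  8p - 4 = -5p + 2  ⇒  13p = 6  ⇒  p = 6/13.
Firm A's indifference between Low and High determines Firm B's mixing probability q:
  Firm A's payoff from Low: q·(-4) + (1−q)·(-3) = -q - 3
  Firm A's payoff from High: q·3 + (1−q)·(-4) = 7q - 4
  -q - 3 = 7q - 4  ⇒  -8q = -1  ⇒  q = 1/8.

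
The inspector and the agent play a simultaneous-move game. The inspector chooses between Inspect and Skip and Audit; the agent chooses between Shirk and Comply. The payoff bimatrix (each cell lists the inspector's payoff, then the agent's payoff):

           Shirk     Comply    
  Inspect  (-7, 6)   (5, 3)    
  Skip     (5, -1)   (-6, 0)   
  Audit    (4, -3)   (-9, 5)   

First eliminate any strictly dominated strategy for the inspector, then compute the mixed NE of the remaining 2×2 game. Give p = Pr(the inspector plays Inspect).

p = 1/4

The inspector's strategy Audit is strictly dominated by Skip: 5 > 4 and -6 > -9. Eliminate Audit.
The inspector's mix must leave the agent indifferent between Shirk and Comply.
  the agent's payoff from Shirk: p·6 + (1−p)·(-1) = 7p - 1
  the agent's payoff from Comply: p·3 + (1−p)·0 = 3p
  7p - 1 = 3p  ⇒  4p = 1  ⇒  p = 1/4.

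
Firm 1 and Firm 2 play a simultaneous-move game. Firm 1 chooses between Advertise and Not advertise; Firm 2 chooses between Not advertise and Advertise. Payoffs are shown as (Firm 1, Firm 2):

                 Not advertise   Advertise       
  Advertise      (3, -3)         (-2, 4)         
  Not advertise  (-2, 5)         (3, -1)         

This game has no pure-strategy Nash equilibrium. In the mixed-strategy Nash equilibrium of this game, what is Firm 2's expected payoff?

17/13

Set Firm 2's expected payoff from Not advertise equal to that from Advertise:
  Firm 2's expected payoff from Not advertise: p·(-3) + (1−p)·5 = -8p + 5
  Firm 2's expected payoff from Advertise: p·4 + (1−p)·(-1) = 5p - 1
  -8p + 5 = 5p - 1  ⇒  -13p = -6  ⇒  p = 6/13.
At equilibrium Firm 2 is indifferent across columns, so Firm 2's payoff equals the payoff from Not advertise: (6/13)·(-3) + (7/13)·5 = 17/13.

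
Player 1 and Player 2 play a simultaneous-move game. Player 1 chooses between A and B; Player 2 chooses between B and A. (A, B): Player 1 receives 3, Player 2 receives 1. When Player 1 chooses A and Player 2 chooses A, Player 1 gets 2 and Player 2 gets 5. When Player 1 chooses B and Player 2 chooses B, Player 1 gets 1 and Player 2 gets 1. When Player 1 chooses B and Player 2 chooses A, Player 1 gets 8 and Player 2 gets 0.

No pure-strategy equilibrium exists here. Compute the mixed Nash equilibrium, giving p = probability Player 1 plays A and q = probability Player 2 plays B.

p = 1/5, q = 3/4

Player 1's mix must leave Player 2 indifferent between B and A.
  Player 2's payoff from B: p·1 + (1−p)·1 = 1
  Player 2's payoff from A: p·5 + (1−p)·0 = 5p
  1 = 5p  ⇒  -5p = -1  ⇒  p = 1/5.
Player 2's mix must leave Player 1 indifferent between A and B.
  Player 1's expected payoff from A: q·3 + (1−q)·2 = q + 2
  Player 1's expected payoff from B: q·1 + (1−q)·8 = -7q + 8
  q + 2 = -7q + 8  ⇒  8q = 6  ⇒  q = 3/4.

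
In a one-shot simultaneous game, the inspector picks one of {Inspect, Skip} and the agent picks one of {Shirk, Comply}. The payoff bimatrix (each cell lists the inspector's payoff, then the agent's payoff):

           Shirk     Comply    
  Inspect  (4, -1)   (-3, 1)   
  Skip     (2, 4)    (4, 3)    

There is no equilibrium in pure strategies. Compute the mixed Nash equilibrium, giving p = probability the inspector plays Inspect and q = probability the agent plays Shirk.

p = 1/3, q = 7/9

The agent's indifference between Shirk and Comply determines the inspector's mixing probability p:
  the agent's expected payoff from Shirk: p·(-1) + (1−p)·4 = -5p + 4
  the agent's expected payoff from Comply: p·1 + (1−p)·3 = -2p + 3
  -5p + 4 = -2p + 3  ⇒  -3p = -1  ⇒  p = 1/3.
The inspector's indifference between Inspect and Skip determines the agent's mixing probability q:
  the inspector's payoff from Inspect: q·4 + (1−q)·(-3) = 7q - 3
  the inspector's payoff from Skip: q·2 + (1−q)·4 = -2q + 4
  7q - 3 = -2q + 4  ⇒  9q = 7  ⇒  q = 7/9.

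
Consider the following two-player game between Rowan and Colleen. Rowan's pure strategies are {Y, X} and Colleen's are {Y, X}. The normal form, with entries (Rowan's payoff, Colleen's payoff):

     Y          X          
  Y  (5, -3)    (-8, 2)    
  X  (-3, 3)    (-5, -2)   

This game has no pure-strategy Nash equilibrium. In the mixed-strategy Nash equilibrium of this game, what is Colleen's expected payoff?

Colleen's indifference between Y and X determines Rowan's mixing probability p:
  Colleen's payoff to Y: p·(-3) + (1−p)·3 = -6p + 3
  Colleen's payoff to X: p·2 + (1−p)·(-2) = 4p - 2
  -6p + 3 = 4p - 2  ⇒  -10p = -5  ⇒  p = 1/2.
At equilibrium Colleen is indifferent across columns, so Colleen's payoff equals the payoff from Y: (1/2)·(-3) + (1/2)·3 = 0.

0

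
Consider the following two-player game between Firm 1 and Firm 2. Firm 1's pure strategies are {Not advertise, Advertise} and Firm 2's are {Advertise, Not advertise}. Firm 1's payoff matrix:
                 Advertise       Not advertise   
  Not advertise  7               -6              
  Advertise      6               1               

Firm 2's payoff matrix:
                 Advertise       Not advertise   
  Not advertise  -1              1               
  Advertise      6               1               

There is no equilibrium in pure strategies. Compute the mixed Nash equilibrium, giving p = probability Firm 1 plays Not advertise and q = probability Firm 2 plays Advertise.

Firm 2's indifference between Advertise and Not advertise determines Firm 1's mixing probability p:
  Firm 2's payoff from Advertise: p·(-1) + (1−p)·6 = -7p + 6
  Firm 2's payoff from Not advertise: p·1 + (1−p)·1 = 1
  -7p + 6 = 1  ⇒  -7p = -5  ⇒  p = 5/7.
In a mixed equilibrium Firm 1 is indifferent between Not advertise and Advertise; this condition fixes q.
  Firm 1's expected payoff from Not advertise: q·7 + (1−q)·(-6) = 13q - 6
  Firm 1's expected payoff from Advertise: q·6 + (1−q)·1 = 5q + 1
  13q - 6 = 5q + 1  ⇒  8q = 7  ⇒  q = 7/8.

p = 5/7, q = 7/8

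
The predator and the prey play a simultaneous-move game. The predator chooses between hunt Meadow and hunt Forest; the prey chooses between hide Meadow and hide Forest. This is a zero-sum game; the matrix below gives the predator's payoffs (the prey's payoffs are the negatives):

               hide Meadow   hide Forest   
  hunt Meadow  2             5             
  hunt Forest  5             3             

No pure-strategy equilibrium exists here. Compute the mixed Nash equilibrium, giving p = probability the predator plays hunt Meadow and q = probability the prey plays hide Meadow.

For the prey to be willing to mix, the prey must be indifferent between hide Meadow and hide Forest, which pins down the predator's mix.
  the prey's payoff from hide Meadow: p·(-2) + (1−p)·(-5) = 3p - 5
  the prey's payoff from hide Forest: p·(-5) + (1−p)·(-3) = -2p - 3
  3p - 5 = -2p - 3  ⇒  5p = 2  ⇒  p = 2/5.
The prey's mix must leave the predator indifferent between hunt Meadow and hunt Forest.
  the predator's expected payoff from hunt Meadow: q·2 + (1−q)·5 = -3q + 5
  the predator's expected payoff from hunt Forest: q·5 + (1−q)·3 = 2q + 3
  -3q + 5 = 2q + 3  ⇒  -5q = -2  ⇒  q = 2/5.

p = 2/5, q = 2/5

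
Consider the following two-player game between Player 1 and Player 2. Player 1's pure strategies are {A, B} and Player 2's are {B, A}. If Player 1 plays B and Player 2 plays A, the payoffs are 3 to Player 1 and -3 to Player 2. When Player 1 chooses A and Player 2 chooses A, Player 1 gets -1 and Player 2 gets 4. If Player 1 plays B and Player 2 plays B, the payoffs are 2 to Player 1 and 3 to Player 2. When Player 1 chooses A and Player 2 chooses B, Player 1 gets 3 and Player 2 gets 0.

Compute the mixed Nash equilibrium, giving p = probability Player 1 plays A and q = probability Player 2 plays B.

p = 3/5, q = 4/5

Player 1's mix must leave Player 2 indifferent between B and A.
  Player 2's payoff from B: p·0 + (1−p)·3 = -3p + 3
  Player 2's payoff from A: p·4 + (1−p)·(-3) = 7p - 3
  -3p + 3 = 7p - 3  ⇒  -10p = -6  ⇒  p = 3/5.
Player 1's indifference between A and B determines Player 2's mixing probability q:
  Player 1's payoff to A: q·3 + (1−q)·(-1) = 4q - 1
  Player 1's payoff to B: q·2 + (1−q)·3 = -q + 3
  4q - 1 = -q + 3  ⇒  5q = 4  ⇒  q = 4/5.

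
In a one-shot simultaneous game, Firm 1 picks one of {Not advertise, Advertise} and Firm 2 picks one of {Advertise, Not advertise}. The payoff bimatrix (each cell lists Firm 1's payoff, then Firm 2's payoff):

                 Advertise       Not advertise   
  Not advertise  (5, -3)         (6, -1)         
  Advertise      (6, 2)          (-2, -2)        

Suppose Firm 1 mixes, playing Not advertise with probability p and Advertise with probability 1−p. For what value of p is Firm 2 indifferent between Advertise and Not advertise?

In a mixed equilibrium Firm 2 is indifferent between Advertise and Not advertise; this condition fixes p.
  Firm 2's expected payoff from Advertise: p·(-3) + (1−p)·2 = -5p + 2
  Firm 2's expected payoff from Not advertise: p·(-1) + (1−p)·(-2) = p - 2
  -5p + 2 = p - 2  ⇒  -6p = -4  ⇒  p = 2/3.

p = 2/3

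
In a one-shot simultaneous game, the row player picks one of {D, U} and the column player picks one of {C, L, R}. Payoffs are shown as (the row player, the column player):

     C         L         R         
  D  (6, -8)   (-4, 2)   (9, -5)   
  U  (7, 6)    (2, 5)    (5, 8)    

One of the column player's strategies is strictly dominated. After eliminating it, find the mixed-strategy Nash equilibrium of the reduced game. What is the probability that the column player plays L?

q = 2/5

The column player's strategy C is strictly dominated by R: -5 > -8 and 8 > 6. Eliminate C.
For the row player to be willing to mix, the row player must be indifferent between D and U, which pins down the column player's mix.
  the row player's payoff from D: q·(-4) + (1−q)·9 = -13q + 9
  the row player's payoff from U: q·2 + (1−q)·5 = -3q + 5
  -13q + 9 = -3q + 5  ⇒  -10q = -4  ⇒  q = 2/5.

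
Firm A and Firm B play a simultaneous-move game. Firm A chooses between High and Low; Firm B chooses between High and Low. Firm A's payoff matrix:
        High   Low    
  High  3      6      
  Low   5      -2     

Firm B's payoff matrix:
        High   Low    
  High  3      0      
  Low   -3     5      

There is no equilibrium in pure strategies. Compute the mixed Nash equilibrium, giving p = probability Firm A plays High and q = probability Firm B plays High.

Set Firm B's expected payoff from High equal to that from Low:
  Firm B's expected payoff from High: p·3 + (1−p)·(-3) = 6p - 3
  Firm B's expected payoff from Low: p·0 + (1−p)·5 = -5p + 5
  6p - 3 = -5p + 5  ⇒  11p = 8  ⇒  p = 8/11.
Firm B's mix must leave Firm A indifferent between High and Low.
  Firm A's payoff to High: q·3 + (1−q)·6 = -3q + 6
  Firm A's payoff to Low: q·5 + (1−q)·(-2) = 7q - 2
  -3q + 6 = 7q - 2  ⇒  -10q = -8  ⇒  q = 4/5.

p = 8/11, q = 4/5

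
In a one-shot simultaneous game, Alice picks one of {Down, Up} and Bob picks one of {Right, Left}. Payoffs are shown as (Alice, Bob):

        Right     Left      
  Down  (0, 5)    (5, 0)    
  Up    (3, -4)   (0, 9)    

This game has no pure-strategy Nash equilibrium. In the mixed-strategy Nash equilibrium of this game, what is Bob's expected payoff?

5/2

Bob's indifference between Right and Left determines Alice's mixing probability p:
  Bob's payoff to Right: p·5 + (1−p)·(-4) = 9p - 4
  Bob's payoff to Left: p·0 + (1−p)·9 = -9p + 9
  9p - 4 = -9p + 9  ⇒  18p = 13  ⇒  p = 13/18.
At equilibrium Bob is indifferent across columns, so Bob's payoff equals the payoff from Right: (13/18)·5 + (5/18)·(-4) = 5/2.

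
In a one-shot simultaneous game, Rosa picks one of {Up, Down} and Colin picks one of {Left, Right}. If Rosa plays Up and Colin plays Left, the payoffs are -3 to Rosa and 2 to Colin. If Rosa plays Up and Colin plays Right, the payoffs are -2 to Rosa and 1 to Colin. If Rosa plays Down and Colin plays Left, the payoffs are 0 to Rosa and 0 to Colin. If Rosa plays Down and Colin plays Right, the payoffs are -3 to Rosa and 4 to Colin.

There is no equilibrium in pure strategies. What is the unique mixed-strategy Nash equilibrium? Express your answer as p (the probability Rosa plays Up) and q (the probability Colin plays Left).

p = 4/5, q = 1/4

Rosa's mix must leave Colin indifferent between Left and Right.
  Colin's payoff from Left: p·2 + (1−p)·0 = 2p
  Colin's payoff from Right: p·1 + (1−p)·4 = -3p + 4
  2p = -3p + 4  ⇒  5p = 4  ⇒  p = 4/5.
Set Rosa's expected payoff from Up equal to that from Down:
  Rosa's payoff from Up: q·(-3) + (1−q)·(-2) = -q - 2
  Rosa's payoff from Down: q·0 + (1−q)·(-3) = 3q - 3
  -q - 2 = 3q - 3  ⇒  -4q = -1  ⇒  q = 1/4.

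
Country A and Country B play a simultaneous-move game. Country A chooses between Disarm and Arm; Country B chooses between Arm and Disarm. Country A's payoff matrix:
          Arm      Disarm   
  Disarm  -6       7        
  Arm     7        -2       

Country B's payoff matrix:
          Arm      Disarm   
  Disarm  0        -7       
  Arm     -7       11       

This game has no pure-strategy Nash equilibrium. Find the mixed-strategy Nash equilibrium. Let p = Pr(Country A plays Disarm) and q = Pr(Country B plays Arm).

p = 18/25, q = 9/22

Country A's mix must leave Country B indifferent between Arm and Disarm.
  Country B's expected payoff from Arm: p·0 + (1−p)·(-7) = 7p - 7
  Country B's expected payoff from Disarm: p·(-7) + (1−p)·11 = -18p + 11
  7p - 7 = -18p + 11  ⇒  25p = 18  ⇒  p = 18/25.
Country A's indifference between Disarm and Arm determines Country B's mixing probability q:
  Country A's payoff to Disarm: q·(-6) + (1−q)·7 = -13q + 7
  Country A's payoff to Arm: q·7 + (1−q)·(-2) = 9q - 2
  -13q + 7 = 9q - 2  ⇒  -22q = -9  ⇒  q = 9/22.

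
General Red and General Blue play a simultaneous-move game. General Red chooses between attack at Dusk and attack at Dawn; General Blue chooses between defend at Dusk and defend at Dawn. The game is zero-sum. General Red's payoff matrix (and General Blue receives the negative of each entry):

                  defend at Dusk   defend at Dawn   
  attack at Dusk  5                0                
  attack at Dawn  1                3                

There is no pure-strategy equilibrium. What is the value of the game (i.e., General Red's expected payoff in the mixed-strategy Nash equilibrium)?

General Red's indifference between attack at Dusk and attack at Dawn determines General Blue's mixing probability q:
  General Red's expected payoff from attack at Dusk: q·5 + (1−q)·0 = 5q
  General Red's expected payoff from attack at Dawn: q·1 + (1−q)·3 = -2q + 3
  5q = -2q + 3  ⇒  7q = 3  ⇒  q = 3/7.
The value is General Red's expected payoff against this mix (using attack at Dusk): (3/7)·5 + (4/7)·0 = 15/7.

v = 15/7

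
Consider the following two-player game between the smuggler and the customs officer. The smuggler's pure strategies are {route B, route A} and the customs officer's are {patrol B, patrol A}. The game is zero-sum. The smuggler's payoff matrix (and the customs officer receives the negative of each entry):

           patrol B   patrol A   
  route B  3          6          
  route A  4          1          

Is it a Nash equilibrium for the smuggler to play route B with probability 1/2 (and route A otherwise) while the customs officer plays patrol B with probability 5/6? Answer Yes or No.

Yes

Check the customs officer's indifference given the smuggler's mix p = 1/2:
  payoff from patrol B = -7/2; payoff from patrol A = -7/2 — equal.
Check the smuggler's indifference given the customs officer's mix q = 5/6:
  payoff from route B = 7/2; payoff from route A = 7/2 — equal.
Both players are indifferent, so neither can profitably deviate.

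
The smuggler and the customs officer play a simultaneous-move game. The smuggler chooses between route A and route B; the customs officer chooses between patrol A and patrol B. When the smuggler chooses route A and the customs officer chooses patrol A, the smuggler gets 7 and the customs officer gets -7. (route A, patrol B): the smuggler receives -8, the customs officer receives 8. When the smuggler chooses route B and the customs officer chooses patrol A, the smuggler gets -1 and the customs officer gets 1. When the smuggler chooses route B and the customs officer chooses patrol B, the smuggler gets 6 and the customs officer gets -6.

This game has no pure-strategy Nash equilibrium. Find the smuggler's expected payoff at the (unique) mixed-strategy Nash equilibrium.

The customs officer's mix must leave the smuggler indifferent between route A and route B.
  the smuggler's payoff to route A: q·7 + (1−q)·(-8) = 15q - 8
  the smuggler's payoff to route B: q·(-1) + (1−q)·6 = -7q + 6
  15q - 8 = -7q + 6  ⇒  22q = 14  ⇒  q = 7/11.
At equilibrium the smuggler is indifferent across rows, so the smuggler's payoff equals the payoff from route A: (7/11)·7 + (4/11)·(-8) = 17/11.

17/11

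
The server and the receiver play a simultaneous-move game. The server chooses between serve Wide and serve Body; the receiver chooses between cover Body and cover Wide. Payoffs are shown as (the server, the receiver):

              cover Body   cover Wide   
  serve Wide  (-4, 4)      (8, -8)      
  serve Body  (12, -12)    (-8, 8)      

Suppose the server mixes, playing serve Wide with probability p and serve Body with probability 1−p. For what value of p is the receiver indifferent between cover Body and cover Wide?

p = 5/8

The receiver's indifference between cover Body and cover Wide determines the server's mixing probability p:
  the receiver's payoff from cover Body: p·4 + (1−p)·(-12) = 16p - 12
  the receiver's payoff from cover Wide: p·(-8) + (1−p)·8 = -16p + 8
  16p - 12 = -16p + 8  ⇒  32p = 20  ⇒  p = 5/8.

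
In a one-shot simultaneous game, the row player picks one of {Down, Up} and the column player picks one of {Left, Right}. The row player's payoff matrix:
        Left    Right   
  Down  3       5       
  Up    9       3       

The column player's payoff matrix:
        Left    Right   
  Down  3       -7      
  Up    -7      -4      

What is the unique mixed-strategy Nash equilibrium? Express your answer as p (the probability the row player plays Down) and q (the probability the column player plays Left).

For the column player to be willing to mix, the column player must be indifferent between Left and Right, which pins down the row player's mix.
  the column player's payoff to Left: p·3 + (1−p)·(-7) = 10p - 7
  the column player's payoff to Right: p·(-7) + (1−p)·(-4) = -3p - 4
  10p - 7 = -3p - 4  ⇒  13p = 3  ⇒  p = 3/13.
The row player's indifference between Down and Up determines the column player's mixing probability q:
  the row player's payoff from Down: q·3 + (1−q)·5 = -2q + 5
  the row player's payoff from Up: q·9 + (1−q)·3 = 6q + 3
  -2q + 5 = 6q + 3  ⇒  -8q = -2  ⇒  q = 1/4.

p = 3/13, q = 1/4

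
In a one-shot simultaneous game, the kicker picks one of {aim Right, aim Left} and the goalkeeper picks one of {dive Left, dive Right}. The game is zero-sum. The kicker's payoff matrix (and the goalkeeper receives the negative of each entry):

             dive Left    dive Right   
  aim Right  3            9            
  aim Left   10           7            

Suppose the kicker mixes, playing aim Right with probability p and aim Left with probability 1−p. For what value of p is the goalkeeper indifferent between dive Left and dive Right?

In a mixed equilibrium the goalkeeper is indifferent between dive Left and dive Right; this condition fixes p.
  the goalkeeper's payoff to dive Left: p·(-3) + (1−p)·(-10) = 7p - 10
  the goalkeeper's payoff to dive Right: p·(-9) + (1−p)·(-7) = -2p - 7
  7p - 10 = -2p - 7  ⇒  9p = 3  ⇒  p = 1/3.

p = 1/3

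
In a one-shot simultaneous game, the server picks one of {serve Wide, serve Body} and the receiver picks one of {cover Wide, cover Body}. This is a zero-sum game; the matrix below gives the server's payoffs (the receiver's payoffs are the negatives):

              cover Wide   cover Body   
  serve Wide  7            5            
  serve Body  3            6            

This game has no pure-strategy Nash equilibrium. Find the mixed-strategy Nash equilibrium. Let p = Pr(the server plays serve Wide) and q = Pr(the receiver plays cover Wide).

p = 3/5, q = 1/5

The server's mix must leave the receiver indifferent between cover Wide and cover Body.
  the receiver's payoff from cover Wide: p·(-7) + (1−p)·(-3) = -4p - 3
  the receiver's payoff from cover Body: p·(-5) + (1−p)·(-6) = p - 6
  -4p - 3 = p - 6  ⇒  -5p = -3  ⇒  p = 3/5.
The server's indifference between serve Wide and serve Body determines the receiver's mixing probability q:
  the server's payoff to serve Wide: q·7 + (1−q)·5 = 2q + 5
  the server's payoff to serve Body: q·3 + (1−q)·6 = -3q + 6
  2q + 5 = -3q + 6  ⇒  5q = 1  ⇒  q = 1/5.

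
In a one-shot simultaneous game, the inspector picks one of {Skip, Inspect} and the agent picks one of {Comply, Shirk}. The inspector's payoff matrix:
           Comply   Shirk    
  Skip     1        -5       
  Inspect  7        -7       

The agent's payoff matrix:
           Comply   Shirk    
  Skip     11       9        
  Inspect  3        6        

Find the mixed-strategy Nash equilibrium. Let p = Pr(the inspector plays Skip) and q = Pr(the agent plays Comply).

p = 3/5, q = 1/4

For the agent to be willing to mix, the agent must be indifferent between Comply and Shirk, which pins down the inspector's mix.
  the agent's expected payoff from Comply: p·11 + (1−p)·3 = 8p + 3
  the agent's expected payoff from Shirk: p·9 + (1−p)·6 = 3p + 6
  8p + 3 = 3p + 6  ⇒  5p = 3  ⇒  p = 3/5.
In a mixed equilibrium the inspector is indifferent between Skip and Inspect; this condition fixes q.
  the inspector's expected payoff from Skip: q·1 + (1−q)·(-5) = 6q - 5
  the inspector's expected payoff from Inspect: q·7 + (1−q)·(-7) = 14q - 7
  6q - 5 = 14q - 7  ⇒  -8q = -2  ⇒  q = 1/4.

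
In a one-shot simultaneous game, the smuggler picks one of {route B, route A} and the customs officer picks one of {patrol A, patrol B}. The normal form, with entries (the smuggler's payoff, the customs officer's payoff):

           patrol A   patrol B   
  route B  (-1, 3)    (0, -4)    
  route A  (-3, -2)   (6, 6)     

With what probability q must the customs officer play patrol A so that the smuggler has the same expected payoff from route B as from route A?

The customs officer's mix must leave the smuggler indifferent between route B and route A.
  the smuggler's payoff from route B: q·(-1) + (1−q)·0 = -q
  the smuggler's payoff from route A: q·(-3) + (1−q)·6 = -9q + 6
  -q = -9q + 6  ⇒  8q = 6  ⇒  q = 3/4.

q = 3/4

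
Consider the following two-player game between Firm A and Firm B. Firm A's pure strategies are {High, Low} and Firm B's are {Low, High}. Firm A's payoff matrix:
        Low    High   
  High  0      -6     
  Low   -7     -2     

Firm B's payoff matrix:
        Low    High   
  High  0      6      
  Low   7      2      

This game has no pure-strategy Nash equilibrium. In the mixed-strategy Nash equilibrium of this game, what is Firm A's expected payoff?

Firm B's mix must leave Firm A indifferent between High and Low.
  Firm A's expected payoff from High: q·0 + (1−q)·(-6) = 6q - 6
  Firm A's expected payoff from Low: q·(-7) + (1−q)·(-2) = -5q - 2
  6q - 6 = -5q - 2  ⇒  11q = 4  ⇒  q = 4/11.
At equilibrium Firm A is indifferent across rows, so Firm A's payoff equals the payoff from High: (4/11)·0 + (7/11)·(-6) = -42/11.

-42/11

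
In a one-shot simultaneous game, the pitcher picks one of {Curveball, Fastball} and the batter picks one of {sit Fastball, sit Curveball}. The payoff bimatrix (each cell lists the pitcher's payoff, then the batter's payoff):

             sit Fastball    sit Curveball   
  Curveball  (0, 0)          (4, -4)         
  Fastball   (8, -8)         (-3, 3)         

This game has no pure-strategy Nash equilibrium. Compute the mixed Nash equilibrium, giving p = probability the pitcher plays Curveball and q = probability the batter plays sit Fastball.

p = 11/15, q = 7/15

For the batter to be willing to mix, the batter must be indifferent between sit Fastball and sit Curveball, which pins down the pitcher's mix.
  the batter's payoff from sit Fastball: p·0 + (1−p)·(-8) = 8p - 8
  the batter's payoff from sit Curveball: p·(-4) + (1−p)·3 = -7p + 3
  8p - 8 = -7p + 3  ⇒  15p = 11  ⇒  p = 11/15.
The batter's mix must leave the pitcher indifferent between Curveball and Fastball.
  the pitcher's expected payoff from Curveball: q·0 + (1−q)·4 = -4q + 4
  the pitcher's expected payoff from Fastball: q·8 + (1−q)·(-3) = 11q - 3
  -4q + 4 = 11q - 3  ⇒  -15q = -7  ⇒  q = 7/15.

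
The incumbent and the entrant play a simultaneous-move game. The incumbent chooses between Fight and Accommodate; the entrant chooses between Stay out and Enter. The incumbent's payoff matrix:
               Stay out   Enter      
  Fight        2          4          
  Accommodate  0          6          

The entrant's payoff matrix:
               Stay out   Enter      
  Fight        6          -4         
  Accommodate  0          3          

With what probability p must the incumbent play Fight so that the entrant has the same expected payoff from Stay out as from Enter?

The incumbent's mix must leave the entrant indifferent between Stay out and Enter.
  the entrant's payoff from Stay out: p·6 + (1−p)·0 = 6p
  the entrant's payoff from Enter: p·(-4) + (1−p)·3 = -7p + 3
  6p = -7p + 3  ⇒  13p = 3  ⇒  p = 3/13.

p = 3/13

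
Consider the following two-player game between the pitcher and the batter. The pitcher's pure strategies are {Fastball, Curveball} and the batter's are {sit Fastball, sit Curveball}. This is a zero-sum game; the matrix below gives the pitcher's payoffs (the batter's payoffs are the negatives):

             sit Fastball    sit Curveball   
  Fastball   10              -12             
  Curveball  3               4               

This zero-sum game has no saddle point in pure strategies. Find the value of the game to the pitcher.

The batter's mix must leave the pitcher indifferent between Fastball and Curveball.
  the pitcher's payoff to Fastball: q·10 + (1−q)·(-12) = 22q - 12
  the pitcher's payoff to Curveball: q·3 + (1−q)·4 = -q + 4
  22q - 12 = -q + 4  ⇒  23q = 16  ⇒  q = 16/23.
The value is the pitcher's expected payoff against this mix (using Fastball): (16/23)·10 + (7/23)·(-12) = 76/23.

v = 76/23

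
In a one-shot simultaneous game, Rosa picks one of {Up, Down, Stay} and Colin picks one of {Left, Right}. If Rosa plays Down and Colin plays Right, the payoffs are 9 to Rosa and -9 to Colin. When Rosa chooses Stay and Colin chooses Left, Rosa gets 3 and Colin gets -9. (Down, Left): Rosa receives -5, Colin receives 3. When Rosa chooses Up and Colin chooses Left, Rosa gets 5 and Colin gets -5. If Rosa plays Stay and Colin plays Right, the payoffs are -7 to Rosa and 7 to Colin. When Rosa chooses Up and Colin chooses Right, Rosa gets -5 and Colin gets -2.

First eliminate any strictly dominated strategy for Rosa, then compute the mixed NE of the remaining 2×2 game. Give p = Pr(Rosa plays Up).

p = 4/5

Rosa's strategy Stay is strictly dominated by Up: 5 > 3 and -5 > -7. Eliminate Stay.
In a mixed equilibrium Colin is indifferent between Left and Right; this condition fixes p.
  Colin's payoff from Left: p·(-5) + (1−p)·3 = -8p + 3
  Colin's payoff from Right: p·(-2) + (1−p)·(-9) = 7p - 9
  -8p + 3 = 7p - 9  ⇒  -15p = -12  ⇒  p = 4/5.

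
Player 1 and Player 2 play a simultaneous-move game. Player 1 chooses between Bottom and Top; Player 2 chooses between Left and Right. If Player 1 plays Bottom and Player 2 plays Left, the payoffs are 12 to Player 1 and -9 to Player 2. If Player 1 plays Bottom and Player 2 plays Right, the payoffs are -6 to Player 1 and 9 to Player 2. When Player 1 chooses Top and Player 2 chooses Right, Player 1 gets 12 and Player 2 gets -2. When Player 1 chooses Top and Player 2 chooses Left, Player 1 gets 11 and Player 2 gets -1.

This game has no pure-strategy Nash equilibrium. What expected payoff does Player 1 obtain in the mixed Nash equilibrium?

210/19

In a mixed equilibrium Player 1 is indifferent between Bottom and Top; this condition fixes q.
  Player 1's expected payoff from Bottom: q·12 + (1−q)·(-6) = 18q - 6
  Player 1's expected payoff from Top: q·11 + (1−q)·12 = -q + 12
  18q - 6 = -q + 12  ⇒  19q = 18  ⇒  q = 18/19.
At equilibrium Player 1 is indifferent across rows, so Player 1's payoff equals the payoff from Bottom: (18/19)·12 + (1/19)·(-6) = 210/19.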